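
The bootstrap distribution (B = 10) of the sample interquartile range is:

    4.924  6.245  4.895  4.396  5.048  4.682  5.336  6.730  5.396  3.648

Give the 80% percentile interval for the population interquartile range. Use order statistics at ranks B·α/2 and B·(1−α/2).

(3.648, 6.245)

Sorted replicates: 3.648, 4.396, 4.682, 4.895, 4.924, 5.048, 5.336, 5.396, 6.245, 6.730
α = 0.20; lower rank = 10 × 0.100 = 1; upper rank = 10 × 0.900 = 9.
The 1st smallest replicate is 3.648; the 9th is 6.245.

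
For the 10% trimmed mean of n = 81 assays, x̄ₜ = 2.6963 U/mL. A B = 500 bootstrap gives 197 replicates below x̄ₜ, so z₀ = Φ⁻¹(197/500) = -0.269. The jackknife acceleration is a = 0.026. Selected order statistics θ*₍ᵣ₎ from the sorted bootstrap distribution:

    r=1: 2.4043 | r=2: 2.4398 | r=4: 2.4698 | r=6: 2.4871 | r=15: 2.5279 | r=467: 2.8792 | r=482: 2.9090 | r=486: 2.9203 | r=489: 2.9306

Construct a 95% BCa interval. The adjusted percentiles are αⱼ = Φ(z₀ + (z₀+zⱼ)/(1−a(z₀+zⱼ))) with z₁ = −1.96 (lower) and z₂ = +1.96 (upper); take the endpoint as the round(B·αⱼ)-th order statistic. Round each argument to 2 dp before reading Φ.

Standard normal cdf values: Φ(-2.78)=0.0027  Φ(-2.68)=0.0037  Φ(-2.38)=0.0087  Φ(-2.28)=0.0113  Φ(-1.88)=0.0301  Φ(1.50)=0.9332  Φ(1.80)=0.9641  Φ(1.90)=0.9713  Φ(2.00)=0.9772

(2.4698, 2.8792)

Lower: z₀ + z₁ = -0.269 + (-1.960) = -2.229; 1 − a(z₀+z₁) = 1 − (0.026)(-2.229) = 1.0580; argument = -0.269 + (-2.229)/1.0580 = -2.3759 → -2.38.
α₁ = Φ(-2.38) = 0.0087; rank = round(500 × 0.0087) = 4; θ*₍4₎ = 2.4698.
Upper: z₀ + z₂ = 1.691; 1 − a(z₀+z₂) = 0.9560; argument = 1.4998 → 1.50; α₂ = 0.9332; rank = 467; θ*₍467₎ = 2.8792.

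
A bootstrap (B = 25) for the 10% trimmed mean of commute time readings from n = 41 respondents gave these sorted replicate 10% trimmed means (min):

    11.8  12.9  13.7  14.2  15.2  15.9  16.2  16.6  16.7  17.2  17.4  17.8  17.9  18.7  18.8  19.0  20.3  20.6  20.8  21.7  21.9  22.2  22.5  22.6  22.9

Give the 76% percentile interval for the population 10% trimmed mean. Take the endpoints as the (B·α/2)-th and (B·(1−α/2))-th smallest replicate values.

α = 0.24; lower rank = 25 × 0.120 = 3; upper rank = 25 × 0.880 = 22.
The 3rd smallest replicate is 13.7; the 22nd is 22.2.

(13.7, 22.2)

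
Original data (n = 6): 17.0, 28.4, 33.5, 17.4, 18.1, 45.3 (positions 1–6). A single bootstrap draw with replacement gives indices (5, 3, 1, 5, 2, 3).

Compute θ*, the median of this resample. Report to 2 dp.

θ* = 23.25

Resample values: 18.1, 33.5, 17.0, 18.1, 28.4, 33.5.
Sorted: 17.0, 18.1, 18.1, 28.4, 33.5, 33.5
Median = average of the two middle values = 23.25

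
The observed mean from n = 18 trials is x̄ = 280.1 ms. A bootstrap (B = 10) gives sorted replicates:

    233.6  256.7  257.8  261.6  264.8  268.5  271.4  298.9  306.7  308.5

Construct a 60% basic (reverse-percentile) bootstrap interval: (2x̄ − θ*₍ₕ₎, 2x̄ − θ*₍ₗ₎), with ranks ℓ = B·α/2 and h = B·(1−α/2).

Percentile endpoints at ranks 2 and 8: θ*₍2₎ = 256.7, θ*₍8₎ = 298.9.
Basic interval reflects these around x̄:
  lower = 2 × 280.1 − 298.9 = 261.3
  upper = 2 × 280.1 − 256.7 = 303.5

(261.3, 303.5)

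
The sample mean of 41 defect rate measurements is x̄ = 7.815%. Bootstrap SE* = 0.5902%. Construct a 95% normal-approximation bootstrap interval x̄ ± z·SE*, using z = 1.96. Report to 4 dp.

Margin = 1.96 × 0.5902 = 1.15679
Interval: 7.815 ± 1.15679

(6.6582, 8.9718)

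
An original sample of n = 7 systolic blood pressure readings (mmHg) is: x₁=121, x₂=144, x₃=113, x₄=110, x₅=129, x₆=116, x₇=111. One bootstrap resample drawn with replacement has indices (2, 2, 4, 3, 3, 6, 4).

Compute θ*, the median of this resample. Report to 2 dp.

Resample values: 144, 144, 110, 113, 113, 116, 110.
Sorted: 110, 110, 113, 113, 116, 144, 144
Median = middle value = 113.00

θ* = 113.00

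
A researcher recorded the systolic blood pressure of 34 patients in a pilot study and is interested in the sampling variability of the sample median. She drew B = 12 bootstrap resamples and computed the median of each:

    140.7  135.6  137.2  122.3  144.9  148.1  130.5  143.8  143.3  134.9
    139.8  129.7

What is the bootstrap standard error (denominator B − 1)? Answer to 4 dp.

SE* = 7.4301

Bootstrap SE is the standard deviation of the 12 replicate medians.
Mean of replicates: (140.7 + 135.6 + 137.2 + 122.3 + 144.9 + 148.1 + 130.5 + 143.8 + 143.3 + 134.9 + 139.8 + 129.7) / 12 = 1650.80000 / 12 = 137.56667
Sum of squared deviations: (+3.13333)² + (−1.96667)² + (−0.36667)² + (−15.26667)² + (+7.33333)² + (+10.53333)² + (−7.06667)² + (+6.23333)² + (+5.73333)² + (−2.66667)² + (+2.23333)² + (−7.86667)² = 607.26667
Variance = 607.26667 / 11 = 55.20606
SE* = √55.20606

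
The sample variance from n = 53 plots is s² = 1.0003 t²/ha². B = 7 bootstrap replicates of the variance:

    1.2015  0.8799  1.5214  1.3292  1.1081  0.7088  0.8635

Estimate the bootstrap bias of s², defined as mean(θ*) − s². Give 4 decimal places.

bias = +0.0872

mean(θ*) = (1.2015 + 0.8799 + 1.5214 + 1.3292 + 1.1081 + 0.7088 + 0.8635) / 7 = 1.08749
bias = 1.08749 − 1.0003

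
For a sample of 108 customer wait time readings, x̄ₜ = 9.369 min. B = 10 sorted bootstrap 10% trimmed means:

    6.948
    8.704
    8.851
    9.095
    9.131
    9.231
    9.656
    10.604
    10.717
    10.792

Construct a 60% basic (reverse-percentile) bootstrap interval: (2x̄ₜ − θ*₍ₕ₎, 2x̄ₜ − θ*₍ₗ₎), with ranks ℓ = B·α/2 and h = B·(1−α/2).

(8.134, 10.034)

Percentile endpoints at ranks 2 and 8: θ*₍2₎ = 8.704, θ*₍8₎ = 10.604.
Basic interval reflects these around x̄ₜ:
  lower = 2 × 9.369 − 10.604 = 8.134
  upper = 2 × 9.369 − 8.704 = 10.034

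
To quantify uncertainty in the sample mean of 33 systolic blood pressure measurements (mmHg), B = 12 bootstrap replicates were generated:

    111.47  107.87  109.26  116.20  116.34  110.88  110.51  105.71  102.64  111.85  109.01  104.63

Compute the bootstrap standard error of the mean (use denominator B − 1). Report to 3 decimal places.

SE* = 4.174

Bootstrap SE is the standard deviation of the 12 replicate means.
Mean of replicates: (111.47 + 107.87 + 109.26 + 116.20 + 116.34 + 110.88 + 110.51 + 105.71 + 102.64 + 111.85 + 109.01 + 104.63) / 12 = 1316.3700 / 12 = 109.6975
Sum of squared deviations: (+1.7725)² + (−1.8275)² + (−0.4375)² + (+6.5025)² + (+6.6425)² + (+1.1825)² + (+0.8125)² + (−3.9875)² + (−7.0575)² + (+2.1525)² + (−0.6875)² + (−5.0675)² = 191.6306
Variance = 191.6306 / 11 = 17.4210
SE* = √17.4210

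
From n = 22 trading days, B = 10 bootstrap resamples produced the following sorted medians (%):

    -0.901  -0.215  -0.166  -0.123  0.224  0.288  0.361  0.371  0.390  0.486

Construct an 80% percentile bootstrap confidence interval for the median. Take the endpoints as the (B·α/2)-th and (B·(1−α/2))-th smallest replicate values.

(-0.901, 0.390)

α = 0.20; lower rank = 10 × 0.100 = 1; upper rank = 10 × 0.900 = 9.
The 1st smallest replicate is -0.901; the 9th is 0.390.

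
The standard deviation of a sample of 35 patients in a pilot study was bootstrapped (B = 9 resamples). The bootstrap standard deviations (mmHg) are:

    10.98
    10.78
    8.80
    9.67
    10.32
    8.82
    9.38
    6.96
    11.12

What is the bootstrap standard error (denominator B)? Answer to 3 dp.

SE* = 1.264

Bootstrap SE is the standard deviation of the 9 replicate standard deviations.
Mean of replicates: (10.98 + 10.78 + 8.80 + 9.67 + 10.32 + 8.82 + 9.38 + 6.96 + 11.12) / 9 = 86.8300 / 9 = 9.6478
Sum of squared deviations: (+1.3322)² + (+1.1322)² + (−0.8478)² + (+0.0222)² + (+0.6722)² + (−0.8278)² + (−0.2678)² + (−2.6878)² + (+1.4722)² = 14.3764
Variance = 14.3764 / 9 = 1.5974
SE* = √1.5974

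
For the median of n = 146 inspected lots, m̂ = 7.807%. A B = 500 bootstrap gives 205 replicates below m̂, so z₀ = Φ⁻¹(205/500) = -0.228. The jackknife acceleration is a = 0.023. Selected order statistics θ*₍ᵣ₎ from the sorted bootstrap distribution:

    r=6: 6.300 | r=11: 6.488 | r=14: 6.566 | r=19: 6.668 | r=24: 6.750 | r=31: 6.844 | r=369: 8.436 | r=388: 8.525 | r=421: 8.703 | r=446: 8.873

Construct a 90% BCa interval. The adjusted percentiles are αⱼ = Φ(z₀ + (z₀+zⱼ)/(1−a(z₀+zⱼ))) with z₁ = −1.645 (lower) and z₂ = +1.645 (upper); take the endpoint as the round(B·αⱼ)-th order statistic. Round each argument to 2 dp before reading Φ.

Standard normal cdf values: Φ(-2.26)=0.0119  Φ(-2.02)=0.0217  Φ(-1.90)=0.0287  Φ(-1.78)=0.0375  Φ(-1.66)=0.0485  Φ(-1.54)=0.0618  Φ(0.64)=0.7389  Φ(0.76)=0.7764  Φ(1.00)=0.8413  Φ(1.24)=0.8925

(6.488, 8.873)

Lower: z₀ + z₁ = -0.228 + (-1.645) = -1.873; 1 − a(z₀+z₁) = 1 − (0.023)(-1.873) = 1.0431; argument = -0.228 + (-1.873)/1.0431 = -2.0236 → -2.02.
α₁ = Φ(-2.02) = 0.0217; rank = round(500 × 0.0217) = 11; θ*₍11₎ = 6.488.
Upper: z₀ + z₂ = 1.417; 1 − a(z₀+z₂) = 0.9674; argument = 1.2367 → 1.24; α₂ = 0.8925; rank = 446; θ*₍446₎ = 8.873.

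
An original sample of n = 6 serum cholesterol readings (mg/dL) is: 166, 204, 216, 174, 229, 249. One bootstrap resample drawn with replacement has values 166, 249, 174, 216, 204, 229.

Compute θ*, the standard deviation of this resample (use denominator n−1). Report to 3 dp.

θ* = 31.954

Mean = 206.3333; sum of squared deviations = 5105.3333
s² = 5105.3333 / 5 = 1021.0667
s = √1021.0667 = 31.954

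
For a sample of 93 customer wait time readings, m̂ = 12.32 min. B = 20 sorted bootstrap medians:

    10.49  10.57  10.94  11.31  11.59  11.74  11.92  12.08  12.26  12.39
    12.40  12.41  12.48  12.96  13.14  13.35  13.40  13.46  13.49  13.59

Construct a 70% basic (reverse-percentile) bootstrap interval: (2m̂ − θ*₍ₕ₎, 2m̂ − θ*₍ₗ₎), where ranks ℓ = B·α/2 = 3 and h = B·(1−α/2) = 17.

(11.24, 13.70)

Percentile endpoints at ranks 3 and 17: θ*₍3₎ = 10.94, θ*₍17₎ = 13.40.
Basic interval reflects these around m̂:
  lower = 2 × 12.32 − 13.40 = 11.24
  upper = 2 × 12.32 − 10.94 = 13.70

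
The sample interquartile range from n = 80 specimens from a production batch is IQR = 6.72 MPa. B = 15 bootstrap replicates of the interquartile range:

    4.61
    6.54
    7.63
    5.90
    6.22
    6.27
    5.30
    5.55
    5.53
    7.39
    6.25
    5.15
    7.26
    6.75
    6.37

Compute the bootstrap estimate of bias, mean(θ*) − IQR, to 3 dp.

mean(θ*) = (4.61 + 6.54 + 7.63 + 5.90 + 6.22 + 6.27 + 5.30 + 5.55 + 5.53 + 7.39 + 6.25 + 5.15 + 7.26 + 6.75 + 6.37) / 15 = 6.1813
bias = 6.1813 − 6.72

bias = −0.539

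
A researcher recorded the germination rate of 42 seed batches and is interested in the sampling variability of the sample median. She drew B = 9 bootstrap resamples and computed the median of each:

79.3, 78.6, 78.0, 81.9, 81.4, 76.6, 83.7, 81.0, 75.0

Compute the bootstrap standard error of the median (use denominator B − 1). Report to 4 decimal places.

Bootstrap SE is the standard deviation of the 9 replicate medians.
Mean of replicates: (79.3 + 78.6 + 78.0 + 81.9 + 81.4 + 76.6 + 83.7 + 81.0 + 75.0) / 9 = 715.50000 / 9 = 79.50000
Sum of squared deviations: (−0.20000)² + (−0.90000)² + (−1.50000)² + (+2.40000)² + (+1.90000)² + (−2.90000)² + (+4.20000)² + (+1.50000)² + (−4.50000)² = 61.02000
Variance = 61.02000 / 8 = 7.62750
SE* = √7.62750

SE* = 2.7618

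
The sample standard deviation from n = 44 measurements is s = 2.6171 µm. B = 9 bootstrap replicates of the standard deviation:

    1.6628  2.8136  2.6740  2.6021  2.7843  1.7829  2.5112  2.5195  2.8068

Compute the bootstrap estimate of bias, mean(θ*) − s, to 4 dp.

bias = −0.1552

mean(θ*) = (1.6628 + 2.8136 + 2.6740 + 2.6021 + 2.7843 + 1.7829 + 2.5112 + 2.5195 + 2.8068) / 9 = 2.46191
bias = 2.46191 − 2.6171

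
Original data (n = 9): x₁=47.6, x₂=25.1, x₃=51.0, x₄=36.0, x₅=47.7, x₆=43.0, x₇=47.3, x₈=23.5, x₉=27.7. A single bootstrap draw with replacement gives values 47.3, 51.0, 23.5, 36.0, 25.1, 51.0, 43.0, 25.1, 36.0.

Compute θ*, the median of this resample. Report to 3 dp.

Sorted: 23.5, 25.1, 25.1, 36.0, 36.0, 43.0, 47.3, 51.0, 51.0
Median = middle value = 36.000

θ* = 36.000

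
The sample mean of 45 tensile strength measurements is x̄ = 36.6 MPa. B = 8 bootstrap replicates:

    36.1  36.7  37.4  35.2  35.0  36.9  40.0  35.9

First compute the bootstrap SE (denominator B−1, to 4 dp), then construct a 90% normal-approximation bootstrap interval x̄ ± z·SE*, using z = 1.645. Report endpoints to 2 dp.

(34.00, 39.20)

Mean of replicates = 36.6500; sum of squared deviations = 17.5400; SE* = √(17.5400/7) = 1.5829
Margin = 1.645 × 1.5829 = 2.604
Interval: 36.6 ± 2.604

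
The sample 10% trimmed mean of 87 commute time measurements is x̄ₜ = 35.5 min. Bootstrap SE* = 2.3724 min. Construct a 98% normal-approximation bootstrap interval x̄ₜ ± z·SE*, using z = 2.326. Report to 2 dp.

(29.98, 41.02)

Margin = 2.326 × 2.3724 = 5.518
Interval: 35.5 ± 5.518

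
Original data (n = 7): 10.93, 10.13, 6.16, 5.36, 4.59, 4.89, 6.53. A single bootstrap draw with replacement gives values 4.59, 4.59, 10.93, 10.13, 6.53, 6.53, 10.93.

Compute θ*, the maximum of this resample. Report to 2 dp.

Maximum = 10.93

θ* = 10.93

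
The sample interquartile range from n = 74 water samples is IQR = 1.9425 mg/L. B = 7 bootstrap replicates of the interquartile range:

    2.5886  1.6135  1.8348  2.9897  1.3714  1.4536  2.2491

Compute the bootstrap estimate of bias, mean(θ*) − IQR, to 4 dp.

mean(θ*) = (2.5886 + 1.6135 + 1.8348 + 2.9897 + 1.3714 + 1.4536 + 2.2491) / 7 = 2.01439
bias = 2.01439 − 1.9425

bias = +0.0719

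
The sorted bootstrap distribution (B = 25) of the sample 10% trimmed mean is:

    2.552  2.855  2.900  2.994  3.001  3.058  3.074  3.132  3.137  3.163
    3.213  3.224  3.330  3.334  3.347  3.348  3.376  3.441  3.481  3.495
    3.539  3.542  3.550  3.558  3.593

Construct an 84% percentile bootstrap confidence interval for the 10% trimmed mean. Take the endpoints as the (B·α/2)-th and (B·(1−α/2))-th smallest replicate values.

(2.855, 3.550)

α = 0.16; lower rank = 25 × 0.080 = 2; upper rank = 25 × 0.920 = 23.
The 2nd smallest replicate is 2.855; the 23rd is 3.550.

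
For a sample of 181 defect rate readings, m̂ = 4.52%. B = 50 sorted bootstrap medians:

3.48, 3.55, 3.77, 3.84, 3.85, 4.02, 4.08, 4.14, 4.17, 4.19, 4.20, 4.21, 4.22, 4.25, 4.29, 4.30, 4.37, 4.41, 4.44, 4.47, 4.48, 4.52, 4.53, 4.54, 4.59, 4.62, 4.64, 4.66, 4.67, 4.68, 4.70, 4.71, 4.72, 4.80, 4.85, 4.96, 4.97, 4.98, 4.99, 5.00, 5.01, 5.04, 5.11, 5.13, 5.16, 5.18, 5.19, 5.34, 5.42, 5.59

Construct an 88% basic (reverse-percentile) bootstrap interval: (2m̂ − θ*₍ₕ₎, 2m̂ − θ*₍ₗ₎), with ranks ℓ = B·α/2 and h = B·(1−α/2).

(3.85, 5.27)

Percentile endpoints at ranks 3 and 47: θ*₍3₎ = 3.77, θ*₍47₎ = 5.19.
Basic interval reflects these around m̂:
  lower = 2 × 4.52 − 5.19 = 3.85
  upper = 2 × 4.52 − 3.77 = 5.27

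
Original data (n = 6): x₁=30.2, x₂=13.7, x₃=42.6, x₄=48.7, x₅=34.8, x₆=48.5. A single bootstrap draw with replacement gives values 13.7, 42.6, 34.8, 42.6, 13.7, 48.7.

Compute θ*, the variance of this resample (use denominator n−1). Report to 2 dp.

θ* = 235.69

Mean = 32.6833; sum of squared deviations = 1178.4283
s² = 1178.4283 / 5 = 235.6857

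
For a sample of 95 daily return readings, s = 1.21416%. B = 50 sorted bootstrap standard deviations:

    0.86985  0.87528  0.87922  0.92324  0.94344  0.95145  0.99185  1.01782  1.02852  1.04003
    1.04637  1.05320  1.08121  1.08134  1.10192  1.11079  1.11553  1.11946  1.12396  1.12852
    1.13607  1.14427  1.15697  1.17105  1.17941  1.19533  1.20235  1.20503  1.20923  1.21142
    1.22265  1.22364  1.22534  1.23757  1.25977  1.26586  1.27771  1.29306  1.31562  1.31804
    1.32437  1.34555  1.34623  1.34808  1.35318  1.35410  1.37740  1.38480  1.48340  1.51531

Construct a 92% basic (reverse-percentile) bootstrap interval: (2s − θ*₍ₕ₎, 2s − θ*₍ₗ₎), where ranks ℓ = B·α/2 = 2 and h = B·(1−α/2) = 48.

(1.04352, 1.55304)

Percentile endpoints at ranks 2 and 48: θ*₍2₎ = 0.87528, θ*₍48₎ = 1.38480.
Basic interval reflects these around s:
  lower = 2 × 1.21416 − 1.38480 = 1.04352
  upper = 2 × 1.21416 − 0.87528 = 1.55304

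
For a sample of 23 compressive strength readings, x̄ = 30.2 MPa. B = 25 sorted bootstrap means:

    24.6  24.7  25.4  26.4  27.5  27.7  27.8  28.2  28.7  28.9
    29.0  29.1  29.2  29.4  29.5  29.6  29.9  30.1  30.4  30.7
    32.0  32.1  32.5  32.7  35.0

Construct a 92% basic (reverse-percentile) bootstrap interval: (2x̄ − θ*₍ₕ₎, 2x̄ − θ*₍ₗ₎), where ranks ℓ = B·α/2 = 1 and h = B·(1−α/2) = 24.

(27.7, 35.8)

Percentile endpoints at ranks 1 and 24: θ*₍1₎ = 24.6, θ*₍24₎ = 32.7.
Basic interval reflects these around x̄:
  lower = 2 × 30.2 − 32.7 = 27.7
  upper = 2 × 30.2 − 24.6 = 35.8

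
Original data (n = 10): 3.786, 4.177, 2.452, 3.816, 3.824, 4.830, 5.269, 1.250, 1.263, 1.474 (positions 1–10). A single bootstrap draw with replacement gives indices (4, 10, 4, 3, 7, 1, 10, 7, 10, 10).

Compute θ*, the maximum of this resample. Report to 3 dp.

θ* = 5.269

Resample values: 3.816, 1.474, 3.816, 2.452, 5.269, 3.786, 1.474, 5.269, 1.474, 1.474.
Maximum = 5.269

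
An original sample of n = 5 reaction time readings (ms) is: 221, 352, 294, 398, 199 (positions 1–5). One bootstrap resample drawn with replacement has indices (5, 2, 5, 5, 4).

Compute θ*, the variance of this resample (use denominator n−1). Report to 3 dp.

Resample values: 199, 352, 199, 199, 398.
Mean = 269.4000; sum of squared deviations = 38229.2000
s² = 38229.2000 / 4 = 9557.3000

θ* = 9557.300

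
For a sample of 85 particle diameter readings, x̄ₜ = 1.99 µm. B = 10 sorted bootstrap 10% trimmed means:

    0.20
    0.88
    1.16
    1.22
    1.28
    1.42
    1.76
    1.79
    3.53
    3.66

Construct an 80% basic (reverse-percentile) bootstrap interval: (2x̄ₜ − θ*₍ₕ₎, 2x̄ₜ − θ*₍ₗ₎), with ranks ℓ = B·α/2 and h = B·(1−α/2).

(0.45, 3.78)

Percentile endpoints at ranks 1 and 9: θ*₍1₎ = 0.20, θ*₍9₎ = 3.53.
Basic interval reflects these around x̄ₜ:
  lower = 2 × 1.99 − 3.53 = 0.45
  upper = 2 × 1.99 − 0.20 = 3.78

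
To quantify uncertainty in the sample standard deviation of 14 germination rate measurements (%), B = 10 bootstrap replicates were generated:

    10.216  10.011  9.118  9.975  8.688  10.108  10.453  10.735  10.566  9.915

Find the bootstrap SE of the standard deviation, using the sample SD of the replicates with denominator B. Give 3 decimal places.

Bootstrap SE is the standard deviation of the 10 replicate standard deviations.
Mean of replicates: (10.216 + 10.011 + 9.118 + 9.975 + 8.688 + 10.108 + 10.453 + 10.735 + 10.566 + 9.915) / 10 = 99.7850 / 10 = 9.9785
Sum of squared deviations: (+0.2375)² + (+0.0325)² + (−0.8605)² + (−0.0035)² + (−1.2905)² + (+0.1295)² + (+0.4745)² + (+0.7565)² + (+0.5875)² + (−0.0635)² = 3.6267
Variance = 3.6267 / 10 = 0.3627
SE* = √0.3627

SE* = 0.602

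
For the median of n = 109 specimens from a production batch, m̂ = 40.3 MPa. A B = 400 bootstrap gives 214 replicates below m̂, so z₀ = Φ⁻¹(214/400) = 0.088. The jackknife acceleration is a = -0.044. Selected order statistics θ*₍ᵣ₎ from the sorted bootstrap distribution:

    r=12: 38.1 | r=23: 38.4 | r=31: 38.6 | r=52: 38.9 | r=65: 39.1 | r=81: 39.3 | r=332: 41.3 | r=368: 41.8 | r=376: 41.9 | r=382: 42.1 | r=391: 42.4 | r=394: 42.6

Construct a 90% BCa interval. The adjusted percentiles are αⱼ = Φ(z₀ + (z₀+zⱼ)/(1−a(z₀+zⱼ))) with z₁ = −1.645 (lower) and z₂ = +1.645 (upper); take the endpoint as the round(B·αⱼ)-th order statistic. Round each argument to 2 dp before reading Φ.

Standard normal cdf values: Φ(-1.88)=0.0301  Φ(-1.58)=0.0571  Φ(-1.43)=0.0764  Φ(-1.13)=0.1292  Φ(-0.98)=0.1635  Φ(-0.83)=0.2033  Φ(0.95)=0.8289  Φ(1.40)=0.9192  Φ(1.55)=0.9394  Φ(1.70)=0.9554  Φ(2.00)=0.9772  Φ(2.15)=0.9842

(38.4, 42.1)

Lower: z₀ + z₁ = 0.088 + (-1.645) = -1.557; 1 − a(z₀+z₁) = 1 − (-0.044)(-1.557) = 0.9315; argument = 0.088 + (-1.557)/0.9315 = -1.5835 → -1.58.
α₁ = Φ(-1.58) = 0.0571; rank = round(400 × 0.0571) = 23; θ*₍23₎ = 38.4.
Upper: z₀ + z₂ = 1.733; 1 − a(z₀+z₂) = 1.0763; argument = 1.6982 → 1.70; α₂ = 0.9554; rank = 382; θ*₍382₎ = 42.1.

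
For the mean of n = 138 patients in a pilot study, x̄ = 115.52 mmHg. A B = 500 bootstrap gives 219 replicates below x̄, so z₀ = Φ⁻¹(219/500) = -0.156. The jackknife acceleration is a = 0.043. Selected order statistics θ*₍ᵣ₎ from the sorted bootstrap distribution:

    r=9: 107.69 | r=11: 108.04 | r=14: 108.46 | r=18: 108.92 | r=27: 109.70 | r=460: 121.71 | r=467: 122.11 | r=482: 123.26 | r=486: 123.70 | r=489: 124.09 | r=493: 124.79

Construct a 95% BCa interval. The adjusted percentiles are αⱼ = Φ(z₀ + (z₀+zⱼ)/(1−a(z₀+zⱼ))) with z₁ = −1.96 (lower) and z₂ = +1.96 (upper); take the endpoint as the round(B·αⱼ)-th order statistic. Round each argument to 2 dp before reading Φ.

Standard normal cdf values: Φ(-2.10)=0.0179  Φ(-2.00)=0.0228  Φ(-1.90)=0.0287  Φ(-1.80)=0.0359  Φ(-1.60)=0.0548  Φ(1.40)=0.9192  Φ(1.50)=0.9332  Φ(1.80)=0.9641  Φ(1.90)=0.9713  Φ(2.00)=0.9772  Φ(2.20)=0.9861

(107.69, 123.26)

Lower: z₀ + z₁ = -0.156 + (-1.960) = -2.116; 1 − a(z₀+z₁) = 1 − (0.043)(-2.116) = 1.0910; argument = -0.156 + (-2.116)/1.0910 = -2.0955 → -2.10.
α₁ = Φ(-2.10) = 0.0179; rank = round(500 × 0.0179) = 9; θ*₍9₎ = 107.69.
Upper: z₀ + z₂ = 1.804; 1 − a(z₀+z₂) = 0.9224; argument = 1.7997 → 1.80; α₂ = 0.9641; rank = 482; θ*₍482₎ = 123.26.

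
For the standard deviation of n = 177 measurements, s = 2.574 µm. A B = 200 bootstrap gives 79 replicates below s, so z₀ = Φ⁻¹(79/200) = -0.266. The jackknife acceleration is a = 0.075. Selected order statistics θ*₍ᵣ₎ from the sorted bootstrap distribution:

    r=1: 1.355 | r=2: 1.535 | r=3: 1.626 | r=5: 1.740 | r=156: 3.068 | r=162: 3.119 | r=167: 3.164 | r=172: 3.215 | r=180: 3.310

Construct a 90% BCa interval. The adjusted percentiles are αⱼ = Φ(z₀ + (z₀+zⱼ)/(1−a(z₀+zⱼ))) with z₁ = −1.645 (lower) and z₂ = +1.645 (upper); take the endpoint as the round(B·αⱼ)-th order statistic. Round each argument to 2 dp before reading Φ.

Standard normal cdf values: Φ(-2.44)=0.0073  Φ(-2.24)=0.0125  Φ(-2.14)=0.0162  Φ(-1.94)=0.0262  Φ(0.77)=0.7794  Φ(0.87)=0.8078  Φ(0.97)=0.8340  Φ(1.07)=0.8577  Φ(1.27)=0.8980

Lower: z₀ + z₁ = -0.266 + (-1.645) = -1.911; 1 − a(z₀+z₁) = 1 − (0.075)(-1.911) = 1.1433; argument = -0.266 + (-1.911)/1.1433 = -1.9374 → -1.94.
α₁ = Φ(-1.94) = 0.0262; rank = round(200 × 0.0262) = 5; θ*₍5₎ = 1.740.
Upper: z₀ + z₂ = 1.379; 1 − a(z₀+z₂) = 0.8966; argument = 1.2721 → 1.27; α₂ = 0.8980; rank = 180; θ*₍180₎ = 3.310.

(1.740, 3.310)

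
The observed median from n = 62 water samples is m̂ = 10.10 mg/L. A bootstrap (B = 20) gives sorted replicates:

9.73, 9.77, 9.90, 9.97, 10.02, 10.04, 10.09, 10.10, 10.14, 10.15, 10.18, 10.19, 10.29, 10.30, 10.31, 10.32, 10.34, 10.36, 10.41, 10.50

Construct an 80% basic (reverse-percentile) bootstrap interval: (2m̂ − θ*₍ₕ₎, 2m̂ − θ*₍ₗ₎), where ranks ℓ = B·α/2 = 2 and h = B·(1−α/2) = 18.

Percentile endpoints at ranks 2 and 18: θ*₍2₎ = 9.77, θ*₍18₎ = 10.36.
Basic interval reflects these around m̂:
  lower = 2 × 10.10 − 10.36 = 9.84
  upper = 2 × 10.10 − 9.77 = 10.43

(9.84, 10.43)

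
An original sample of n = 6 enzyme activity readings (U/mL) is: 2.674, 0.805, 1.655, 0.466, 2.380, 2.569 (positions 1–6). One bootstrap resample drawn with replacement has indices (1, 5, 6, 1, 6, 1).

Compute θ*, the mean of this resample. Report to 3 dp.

Resample values: 2.674, 2.380, 2.569, 2.674, 2.569, 2.674.
Mean = (2.674 + 2.380 + 2.569 + 2.674 + 2.569 + 2.674) / 6 = 15.5400 / 6 = 2.590

θ* = 2.590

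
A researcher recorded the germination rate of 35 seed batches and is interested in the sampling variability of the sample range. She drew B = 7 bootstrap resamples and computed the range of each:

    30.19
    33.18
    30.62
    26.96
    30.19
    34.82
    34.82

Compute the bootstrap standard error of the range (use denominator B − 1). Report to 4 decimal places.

Bootstrap SE is the standard deviation of the 7 replicate ranges.
Mean of replicates: (30.19 + 33.18 + 30.62 + 26.96 + 30.19 + 34.82 + 34.82) / 7 = 220.78000 / 7 = 31.54000
Sum of squared deviations: (−1.35000)² + (+1.64000)² + (−0.92000)² + (−4.58000)² + (−1.35000)² + (+3.28000)² + (+3.28000)² = 49.67420
Variance = 49.67420 / 6 = 8.27903
SE* = √8.27903

SE* = 2.8773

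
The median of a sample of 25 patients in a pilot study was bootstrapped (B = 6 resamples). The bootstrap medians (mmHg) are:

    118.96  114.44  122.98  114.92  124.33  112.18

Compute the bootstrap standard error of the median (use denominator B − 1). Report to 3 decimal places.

SE* = 4.936

Bootstrap SE is the standard deviation of the 6 replicate medians.
Mean of replicates: (118.96 + 114.44 + 122.98 + 114.92 + 124.33 + 112.18) / 6 = 707.8100 / 6 = 117.9683
Sum of squared deviations: (+0.9917)² + (−3.5283)² + (+5.0117)² + (−3.0483)² + (+6.3617)² + (−5.7883)² = 121.8173
Variance = 121.8173 / 5 = 24.3635
SE* = √24.3635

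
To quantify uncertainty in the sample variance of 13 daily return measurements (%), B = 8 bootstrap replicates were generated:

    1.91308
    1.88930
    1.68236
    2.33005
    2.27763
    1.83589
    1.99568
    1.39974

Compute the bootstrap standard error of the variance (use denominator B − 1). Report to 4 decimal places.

SE* = 0.3016

Bootstrap SE is the standard deviation of the 8 replicate variances.
Mean of replicates: (1.91308 + 1.88930 + 1.68236 + 2.33005 + 2.27763 + 1.83589 + 1.99568 + 1.39974) / 8 = 15.323730 / 8 = 1.915466
Sum of squared deviations: (−0.002386)² + (−0.026166)² + (−0.233106)² + (+0.414584)² + (+0.362164)² + (−0.079576)² + (+0.080214)² + (−0.515726)² = 0.636811
Variance = 0.636811 / 7 = 0.090973
SE* = √0.090973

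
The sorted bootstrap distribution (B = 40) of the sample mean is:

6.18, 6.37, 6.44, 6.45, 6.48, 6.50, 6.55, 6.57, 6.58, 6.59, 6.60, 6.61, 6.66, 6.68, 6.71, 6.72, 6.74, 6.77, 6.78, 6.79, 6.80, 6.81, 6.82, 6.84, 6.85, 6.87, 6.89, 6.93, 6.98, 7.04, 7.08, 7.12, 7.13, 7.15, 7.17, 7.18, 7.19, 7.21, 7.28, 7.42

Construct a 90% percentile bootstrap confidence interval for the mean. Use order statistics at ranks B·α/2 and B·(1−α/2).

α = 0.10; lower rank = 40 × 0.050 = 2; upper rank = 40 × 0.950 = 38.
The 2nd smallest replicate is 6.37; the 38th is 7.21.

(6.37, 7.21)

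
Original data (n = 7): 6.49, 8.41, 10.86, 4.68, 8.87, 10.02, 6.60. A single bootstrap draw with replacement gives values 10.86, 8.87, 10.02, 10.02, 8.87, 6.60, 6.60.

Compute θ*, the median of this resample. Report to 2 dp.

θ* = 8.87

Sorted: 6.60, 6.60, 8.87, 8.87, 10.02, 10.02, 10.86
Median = middle value = 8.87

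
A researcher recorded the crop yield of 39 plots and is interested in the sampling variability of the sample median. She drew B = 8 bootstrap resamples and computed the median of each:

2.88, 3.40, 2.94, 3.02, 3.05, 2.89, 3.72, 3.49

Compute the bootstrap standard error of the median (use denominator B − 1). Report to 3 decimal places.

Bootstrap SE is the standard deviation of the 8 replicate medians.
Mean of replicates: (2.88 + 3.40 + 2.94 + 3.02 + 3.05 + 2.89 + 3.72 + 3.49) / 8 = 25.3900 / 8 = 3.1738
Sum of squared deviations: (−0.2938)² + (+0.2262)² + (−0.2338)² + (−0.1538)² + (−0.1238)² + (−0.2837)² + (+0.5463)² + (+0.3163)² = 0.7100
Variance = 0.7100 / 7 = 0.1014
SE* = √0.1014

SE* = 0.318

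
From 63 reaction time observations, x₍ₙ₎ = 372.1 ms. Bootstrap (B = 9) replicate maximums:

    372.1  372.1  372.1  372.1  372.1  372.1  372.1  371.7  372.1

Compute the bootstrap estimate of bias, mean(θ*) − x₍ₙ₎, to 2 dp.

bias = −0.04

mean(θ*) = (372.1 + 372.1 + 372.1 + 372.1 + 372.1 + 372.1 + 372.1 + 371.7 + 372.1) / 9 = 372.056
bias = 372.056 − 372.1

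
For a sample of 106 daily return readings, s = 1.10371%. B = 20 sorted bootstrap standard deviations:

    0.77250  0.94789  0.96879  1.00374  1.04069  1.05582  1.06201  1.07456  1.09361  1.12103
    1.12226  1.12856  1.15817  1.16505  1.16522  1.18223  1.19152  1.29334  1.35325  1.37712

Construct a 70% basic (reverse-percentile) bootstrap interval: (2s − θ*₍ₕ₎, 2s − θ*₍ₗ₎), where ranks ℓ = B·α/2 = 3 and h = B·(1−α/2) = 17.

(1.01590, 1.23863)

Percentile endpoints at ranks 3 and 17: θ*₍3₎ = 0.96879, θ*₍17₎ = 1.19152.
Basic interval reflects these around s:
  lower = 2 × 1.10371 − 1.19152 = 1.01590
  upper = 2 × 1.10371 − 0.96879 = 1.23863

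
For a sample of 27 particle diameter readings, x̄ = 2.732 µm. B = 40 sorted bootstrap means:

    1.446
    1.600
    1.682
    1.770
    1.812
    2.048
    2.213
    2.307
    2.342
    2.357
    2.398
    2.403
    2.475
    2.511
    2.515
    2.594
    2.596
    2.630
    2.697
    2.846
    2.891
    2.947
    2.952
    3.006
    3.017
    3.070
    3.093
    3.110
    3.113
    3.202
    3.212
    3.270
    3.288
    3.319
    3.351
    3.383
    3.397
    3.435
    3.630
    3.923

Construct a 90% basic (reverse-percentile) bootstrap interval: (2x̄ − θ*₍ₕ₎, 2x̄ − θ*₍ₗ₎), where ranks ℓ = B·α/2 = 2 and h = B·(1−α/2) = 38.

Percentile endpoints at ranks 2 and 38: θ*₍2₎ = 1.600, θ*₍38₎ = 3.435.
Basic interval reflects these around x̄:
  lower = 2 × 2.732 − 3.435 = 2.029
  upper = 2 × 2.732 − 1.600 = 3.864

(2.029, 3.864)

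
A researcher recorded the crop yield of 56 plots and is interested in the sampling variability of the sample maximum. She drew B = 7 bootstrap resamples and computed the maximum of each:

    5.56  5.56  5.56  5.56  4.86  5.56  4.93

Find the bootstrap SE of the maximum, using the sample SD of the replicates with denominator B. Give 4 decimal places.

SE* = 0.3010

Bootstrap SE is the standard deviation of the 7 replicate maximums.
Mean of replicates: (5.56 + 5.56 + 5.56 + 5.56 + 4.86 + 5.56 + 4.93) / 7 = 37.59000 / 7 = 5.37000
Sum of squared deviations: (+0.19000)² + (+0.19000)² + (+0.19000)² + (+0.19000)² + (−0.51000)² + (+0.19000)² + (−0.44000)² = 0.63420
Variance = 0.63420 / 7 = 0.09060
SE* = √0.09060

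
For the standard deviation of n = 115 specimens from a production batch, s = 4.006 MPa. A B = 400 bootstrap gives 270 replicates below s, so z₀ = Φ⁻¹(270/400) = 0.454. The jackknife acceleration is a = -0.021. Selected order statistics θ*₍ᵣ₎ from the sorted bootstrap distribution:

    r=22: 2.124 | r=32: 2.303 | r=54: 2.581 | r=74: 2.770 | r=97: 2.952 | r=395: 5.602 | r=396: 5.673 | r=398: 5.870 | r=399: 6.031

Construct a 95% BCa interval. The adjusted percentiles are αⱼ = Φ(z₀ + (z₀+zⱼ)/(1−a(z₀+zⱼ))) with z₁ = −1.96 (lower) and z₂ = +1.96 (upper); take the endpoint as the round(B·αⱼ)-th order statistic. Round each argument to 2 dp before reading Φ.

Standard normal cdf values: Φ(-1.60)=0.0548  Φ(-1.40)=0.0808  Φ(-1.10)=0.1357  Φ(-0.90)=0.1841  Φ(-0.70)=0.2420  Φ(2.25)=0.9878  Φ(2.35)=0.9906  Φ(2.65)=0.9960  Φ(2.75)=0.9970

Lower: z₀ + z₁ = 0.454 + (-1.960) = -1.506; 1 − a(z₀+z₁) = 1 − (-0.021)(-1.506) = 0.9684; argument = 0.454 + (-1.506)/0.9684 = -1.1012 → -1.10.
α₁ = Φ(-1.10) = 0.1357; rank = round(400 × 0.1357) = 54; θ*₍54₎ = 2.581.
Upper: z₀ + z₂ = 2.414; 1 − a(z₀+z₂) = 1.0507; argument = 2.7515 → 2.75; α₂ = 0.9970; rank = 399; θ*₍399₎ = 6.031.

(2.581, 6.031)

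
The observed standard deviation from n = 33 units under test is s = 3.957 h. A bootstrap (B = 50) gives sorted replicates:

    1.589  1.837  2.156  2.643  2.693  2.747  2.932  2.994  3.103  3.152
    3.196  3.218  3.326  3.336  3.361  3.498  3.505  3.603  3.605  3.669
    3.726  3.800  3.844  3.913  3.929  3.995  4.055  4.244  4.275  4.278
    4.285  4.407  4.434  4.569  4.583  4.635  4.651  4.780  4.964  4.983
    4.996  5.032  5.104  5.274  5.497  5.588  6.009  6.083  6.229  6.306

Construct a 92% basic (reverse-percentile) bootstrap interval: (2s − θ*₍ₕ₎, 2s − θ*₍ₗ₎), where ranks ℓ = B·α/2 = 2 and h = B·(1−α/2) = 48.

Percentile endpoints at ranks 2 and 48: θ*₍2₎ = 1.837, θ*₍48₎ = 6.083.
Basic interval reflects these around s:
  lower = 2 × 3.957 − 6.083 = 1.831
  upper = 2 × 3.957 − 1.837 = 6.077

(1.831, 6.077)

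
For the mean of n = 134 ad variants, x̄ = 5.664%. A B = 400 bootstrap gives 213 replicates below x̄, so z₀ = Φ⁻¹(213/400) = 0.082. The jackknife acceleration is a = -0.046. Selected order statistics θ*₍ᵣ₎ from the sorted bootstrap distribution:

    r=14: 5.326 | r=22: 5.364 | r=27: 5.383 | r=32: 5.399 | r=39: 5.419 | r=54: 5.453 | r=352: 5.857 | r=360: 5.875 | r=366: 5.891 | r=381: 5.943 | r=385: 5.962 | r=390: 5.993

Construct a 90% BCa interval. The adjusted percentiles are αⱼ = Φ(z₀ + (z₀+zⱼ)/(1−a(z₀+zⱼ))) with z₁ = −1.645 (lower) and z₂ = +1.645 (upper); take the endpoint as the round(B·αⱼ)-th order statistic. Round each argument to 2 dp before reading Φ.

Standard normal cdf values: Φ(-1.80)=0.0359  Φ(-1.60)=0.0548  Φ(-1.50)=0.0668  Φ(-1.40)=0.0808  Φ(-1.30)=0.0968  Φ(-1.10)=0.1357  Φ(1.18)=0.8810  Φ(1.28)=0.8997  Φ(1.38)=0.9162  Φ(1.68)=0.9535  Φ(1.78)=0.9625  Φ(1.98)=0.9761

Lower: z₀ + z₁ = 0.082 + (-1.645) = -1.563; 1 − a(z₀+z₁) = 1 − (-0.046)(-1.563) = 0.9281; argument = 0.082 + (-1.563)/0.9281 = -1.6021 → -1.60.
α₁ = Φ(-1.60) = 0.0548; rank = round(400 × 0.0548) = 22; θ*₍22₎ = 5.364.
Upper: z₀ + z₂ = 1.727; 1 − a(z₀+z₂) = 1.0794; argument = 1.6819 → 1.68; α₂ = 0.9535; rank = 381; θ*₍381₎ = 5.943.

(5.364, 5.943)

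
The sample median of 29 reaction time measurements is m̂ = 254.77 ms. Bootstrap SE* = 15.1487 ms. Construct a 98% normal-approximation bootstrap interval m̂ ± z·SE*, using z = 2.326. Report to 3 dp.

(219.534, 290.006)

Margin = 2.326 × 15.1487 = 35.2359
Interval: 254.77 ± 35.2359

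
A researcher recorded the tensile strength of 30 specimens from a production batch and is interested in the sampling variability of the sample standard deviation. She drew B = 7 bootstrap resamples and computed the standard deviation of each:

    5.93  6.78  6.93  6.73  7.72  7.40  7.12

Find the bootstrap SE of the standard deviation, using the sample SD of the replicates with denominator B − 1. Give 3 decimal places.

SE* = 0.569

Bootstrap SE is the standard deviation of the 7 replicate standard deviations.
Mean of replicates: (5.93 + 6.78 + 6.93 + 6.73 + 7.72 + 7.40 + 7.12) / 7 = 48.6100 / 7 = 6.9443
Sum of squared deviations: (−1.0143)² + (−0.1643)² + (−0.0143)² + (−0.2143)² + (+0.7757)² + (+0.4557)² + (+0.1757)² = 1.9422
Variance = 1.9422 / 6 = 0.3237
SE* = √0.3237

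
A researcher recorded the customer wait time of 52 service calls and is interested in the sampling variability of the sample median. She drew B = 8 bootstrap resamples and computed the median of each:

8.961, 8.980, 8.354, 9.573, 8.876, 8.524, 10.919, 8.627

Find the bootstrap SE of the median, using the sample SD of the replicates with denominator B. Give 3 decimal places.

Bootstrap SE is the standard deviation of the 8 replicate medians.
Mean of replicates: (8.961 + 8.980 + 8.354 + 9.573 + 8.876 + 8.524 + 10.919 + 8.627) / 8 = 72.8140 / 8 = 9.1017
Sum of squared deviations: (−0.1407)² + (−0.1217)² + (−0.7477)² + (+0.4713)² + (−0.2257)² + (−0.5777)² + (+1.8173)² + (−0.4747)² = 4.7284
Variance = 4.7284 / 8 = 0.5910
SE* = √0.5910

SE* = 0.769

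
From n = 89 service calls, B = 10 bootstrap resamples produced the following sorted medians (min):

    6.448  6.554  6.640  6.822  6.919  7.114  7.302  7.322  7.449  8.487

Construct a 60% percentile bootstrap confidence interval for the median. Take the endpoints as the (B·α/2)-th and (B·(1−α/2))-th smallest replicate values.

α = 0.40; lower rank = 10 × 0.200 = 2; upper rank = 10 × 0.800 = 8.
The 2nd smallest replicate is 6.554; the 8th is 7.322.

(6.554, 7.322)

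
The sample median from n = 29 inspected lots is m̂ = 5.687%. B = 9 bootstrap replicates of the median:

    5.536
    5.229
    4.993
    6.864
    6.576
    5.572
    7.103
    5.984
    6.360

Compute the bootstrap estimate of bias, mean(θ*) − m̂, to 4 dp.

mean(θ*) = (5.536 + 5.229 + 4.993 + 6.864 + 6.576 + 5.572 + 7.103 + 5.984 + 6.360) / 9 = 6.02411
bias = 6.02411 − 5.687

bias = +0.3371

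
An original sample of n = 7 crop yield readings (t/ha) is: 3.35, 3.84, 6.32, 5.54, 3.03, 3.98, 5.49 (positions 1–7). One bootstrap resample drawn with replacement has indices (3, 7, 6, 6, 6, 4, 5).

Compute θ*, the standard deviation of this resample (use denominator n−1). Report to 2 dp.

Resample values: 6.32, 5.49, 3.98, 3.98, 3.98, 5.54, 3.03.
Mean = 4.6171; sum of squared deviations = 8.2501
s² = 8.2501 / 6 = 1.3750
s = √1.3750 = 1.17

θ* = 1.17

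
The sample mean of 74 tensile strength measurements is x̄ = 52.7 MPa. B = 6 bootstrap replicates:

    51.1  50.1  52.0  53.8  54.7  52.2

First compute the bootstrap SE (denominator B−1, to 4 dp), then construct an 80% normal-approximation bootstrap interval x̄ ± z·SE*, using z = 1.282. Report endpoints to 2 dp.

(50.53, 54.87)

Mean of replicates = 52.3167; sum of squared deviations = 14.3883; SE* = √(14.3883/5) = 1.6964
Margin = 1.282 × 1.6964 = 2.175
Interval: 52.7 ± 2.175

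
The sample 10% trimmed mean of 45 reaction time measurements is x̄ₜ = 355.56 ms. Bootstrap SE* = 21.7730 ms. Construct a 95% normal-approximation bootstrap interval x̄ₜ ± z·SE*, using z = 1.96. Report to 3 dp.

(312.885, 398.235)

Margin = 1.96 × 21.7730 = 42.6751
Interval: 355.56 ± 42.6751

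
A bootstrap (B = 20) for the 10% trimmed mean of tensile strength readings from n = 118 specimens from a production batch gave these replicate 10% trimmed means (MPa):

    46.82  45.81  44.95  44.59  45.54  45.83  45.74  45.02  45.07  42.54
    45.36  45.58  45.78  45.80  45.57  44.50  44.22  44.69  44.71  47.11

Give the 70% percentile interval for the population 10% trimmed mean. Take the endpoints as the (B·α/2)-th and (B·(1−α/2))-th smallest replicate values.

(44.50, 45.81)

Sorted replicates: 42.54, 44.22, 44.50, 44.59, 44.69, 44.71, 44.95, 45.02, 45.07, 45.36, 45.54, 45.57, 45.58, 45.74, 45.78, 45.80, 45.81, 45.83, 46.82, 47.11
α = 0.30; lower rank = 20 × 0.150 = 3; upper rank = 20 × 0.850 = 17.
The 3rd smallest replicate is 44.50; the 17th is 45.81.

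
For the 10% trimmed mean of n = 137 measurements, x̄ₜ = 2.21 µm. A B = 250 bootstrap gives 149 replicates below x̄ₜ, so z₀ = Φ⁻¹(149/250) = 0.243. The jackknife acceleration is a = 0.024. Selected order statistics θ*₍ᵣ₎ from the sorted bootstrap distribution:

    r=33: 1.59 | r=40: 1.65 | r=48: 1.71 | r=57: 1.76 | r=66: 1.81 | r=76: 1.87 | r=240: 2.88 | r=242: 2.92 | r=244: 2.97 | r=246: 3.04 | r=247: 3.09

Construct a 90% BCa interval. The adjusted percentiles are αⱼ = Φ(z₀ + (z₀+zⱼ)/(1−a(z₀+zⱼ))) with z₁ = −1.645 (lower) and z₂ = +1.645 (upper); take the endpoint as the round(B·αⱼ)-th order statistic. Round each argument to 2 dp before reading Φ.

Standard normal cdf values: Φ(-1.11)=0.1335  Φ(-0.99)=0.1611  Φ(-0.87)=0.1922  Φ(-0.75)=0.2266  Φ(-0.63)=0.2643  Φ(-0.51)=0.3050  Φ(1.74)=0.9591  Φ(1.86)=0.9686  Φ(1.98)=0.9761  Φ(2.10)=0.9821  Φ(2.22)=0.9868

(1.59, 3.09)

Lower: z₀ + z₁ = 0.243 + (-1.645) = -1.402; 1 − a(z₀+z₁) = 1 − (0.024)(-1.402) = 1.0336; argument = 0.243 + (-1.402)/1.0336 = -1.1134 → -1.11.
α₁ = Φ(-1.11) = 0.1335; rank = round(250 × 0.1335) = 33; θ*₍33₎ = 1.59.
Upper: z₀ + z₂ = 1.888; 1 − a(z₀+z₂) = 0.9547; argument = 2.2206 → 2.22; α₂ = 0.9868; rank = 247; θ*₍247₎ = 3.09.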